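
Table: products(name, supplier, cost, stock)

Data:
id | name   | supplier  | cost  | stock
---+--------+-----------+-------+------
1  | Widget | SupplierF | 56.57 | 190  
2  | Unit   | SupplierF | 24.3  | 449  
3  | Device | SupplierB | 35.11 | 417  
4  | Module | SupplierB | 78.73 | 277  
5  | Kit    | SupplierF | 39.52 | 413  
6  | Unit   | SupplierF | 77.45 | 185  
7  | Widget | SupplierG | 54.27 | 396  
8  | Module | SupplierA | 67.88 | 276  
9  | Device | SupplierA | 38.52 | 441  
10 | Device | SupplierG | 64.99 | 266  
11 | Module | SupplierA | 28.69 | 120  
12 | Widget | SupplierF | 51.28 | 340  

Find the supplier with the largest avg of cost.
SELECT supplier, AVG(cost) as val
FROM products
GROUP BY supplier
ORDER BY val DESC
LIMIT 1

Result: SupplierG with avg(cost) = 59.63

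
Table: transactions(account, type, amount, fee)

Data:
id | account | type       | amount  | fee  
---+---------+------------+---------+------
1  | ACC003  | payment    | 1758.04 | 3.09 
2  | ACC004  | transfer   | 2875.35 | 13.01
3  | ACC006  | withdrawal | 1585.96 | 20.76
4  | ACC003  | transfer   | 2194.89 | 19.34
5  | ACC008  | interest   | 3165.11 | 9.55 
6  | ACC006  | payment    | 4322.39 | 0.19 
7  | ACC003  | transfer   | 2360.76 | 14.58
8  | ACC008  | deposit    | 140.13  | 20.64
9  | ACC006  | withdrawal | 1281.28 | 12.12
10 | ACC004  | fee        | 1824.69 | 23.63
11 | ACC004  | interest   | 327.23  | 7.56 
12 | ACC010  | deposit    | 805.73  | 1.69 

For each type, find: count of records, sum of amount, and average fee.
SELECT type,
       COUNT(*) as cnt,
       SUM(amount) as total_amount,
       AVG(fee) as avg_fee
FROM transactions
GROUP BY type

Result:
  deposit: 2 records, 945.86 total amount, 11.17 avg fee
  fee: 1 records, 1824.69 total amount, 23.63 avg fee
  interest: 2 records, 3492.34 total amount, 8.56 avg fee
  payment: 2 records, 6080.43 total amount, 1.64 avg fee
  transfer: 3 records, 7431.00 total amount, 15.64 avg fee
  withdrawal: 2 records, 2867.24 total amount, 16.44 avg fee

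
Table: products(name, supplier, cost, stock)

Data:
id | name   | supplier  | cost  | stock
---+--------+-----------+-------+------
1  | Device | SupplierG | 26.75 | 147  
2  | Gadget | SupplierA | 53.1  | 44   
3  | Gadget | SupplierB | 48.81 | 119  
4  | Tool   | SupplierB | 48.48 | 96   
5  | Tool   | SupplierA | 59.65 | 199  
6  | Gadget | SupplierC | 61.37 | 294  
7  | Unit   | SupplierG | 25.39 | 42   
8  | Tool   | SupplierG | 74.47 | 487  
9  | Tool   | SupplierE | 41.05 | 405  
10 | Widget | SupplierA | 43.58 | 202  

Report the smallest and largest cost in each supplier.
SELECT supplier, MIN(cost), MAX(cost)
FROM products
GROUP BY supplier

Result:
  SupplierA: min=43.58, max=59.65
  SupplierB: min=48.48, max=48.81
  SupplierC: min=61.37, max=61.37
  SupplierE: min=41.05, max=41.05
  SupplierG: min=25.39, max=74.47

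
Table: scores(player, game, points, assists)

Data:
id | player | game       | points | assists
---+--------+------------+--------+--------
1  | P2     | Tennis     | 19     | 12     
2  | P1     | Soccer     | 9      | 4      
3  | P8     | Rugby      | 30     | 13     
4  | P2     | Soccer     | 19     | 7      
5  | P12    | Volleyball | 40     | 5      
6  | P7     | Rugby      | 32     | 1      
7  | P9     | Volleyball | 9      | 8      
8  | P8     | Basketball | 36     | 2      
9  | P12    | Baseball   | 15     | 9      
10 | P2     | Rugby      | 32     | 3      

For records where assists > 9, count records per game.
SELECT game, COUNT(*)
FROM scores
WHERE assists > 9
GROUP BY game

Note: WHERE filters rows before grouping.

Result:
  Rugby: 1
  Tennis: 1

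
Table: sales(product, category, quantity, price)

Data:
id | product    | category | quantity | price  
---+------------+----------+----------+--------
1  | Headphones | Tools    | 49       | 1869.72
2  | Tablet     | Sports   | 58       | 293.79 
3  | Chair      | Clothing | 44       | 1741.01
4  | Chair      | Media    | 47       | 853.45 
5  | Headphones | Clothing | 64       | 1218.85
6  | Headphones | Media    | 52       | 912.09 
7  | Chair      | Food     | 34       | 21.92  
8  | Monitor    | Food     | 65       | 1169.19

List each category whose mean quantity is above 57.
SELECT category, AVG(quantity)
FROM sales
GROUP BY category
HAVING AVG(quantity) > 57

Result:
  Sports: avg=58.00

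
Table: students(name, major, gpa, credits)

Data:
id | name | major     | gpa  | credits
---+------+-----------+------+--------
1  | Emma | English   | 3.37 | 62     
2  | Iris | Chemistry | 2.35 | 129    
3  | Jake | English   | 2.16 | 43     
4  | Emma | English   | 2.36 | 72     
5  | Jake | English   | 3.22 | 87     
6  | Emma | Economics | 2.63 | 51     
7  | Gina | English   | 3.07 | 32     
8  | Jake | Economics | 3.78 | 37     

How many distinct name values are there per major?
SELECT major, COUNT(DISTINCT name)
FROM students
GROUP BY major

Result:
  Chemistry: 1 distinct
  Economics: 2 distinct
  English: 3 distinct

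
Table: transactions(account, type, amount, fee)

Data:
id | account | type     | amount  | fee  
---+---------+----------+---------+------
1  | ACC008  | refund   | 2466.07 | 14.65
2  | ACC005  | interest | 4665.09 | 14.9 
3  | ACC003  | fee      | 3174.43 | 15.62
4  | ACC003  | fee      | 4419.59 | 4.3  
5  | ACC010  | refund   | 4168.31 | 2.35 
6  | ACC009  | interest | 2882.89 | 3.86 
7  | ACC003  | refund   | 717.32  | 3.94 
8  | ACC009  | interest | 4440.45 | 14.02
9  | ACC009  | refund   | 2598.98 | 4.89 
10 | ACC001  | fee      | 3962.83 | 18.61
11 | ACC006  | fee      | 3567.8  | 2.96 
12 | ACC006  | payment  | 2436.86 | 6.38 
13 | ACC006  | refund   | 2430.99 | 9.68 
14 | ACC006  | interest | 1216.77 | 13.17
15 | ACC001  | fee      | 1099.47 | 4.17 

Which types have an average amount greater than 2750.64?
SELECT type, AVG(amount)
FROM transactions
GROUP BY type
HAVING AVG(amount) > 2750.64

Result:
  fee: avg=3244.82
  interest: avg=3301.30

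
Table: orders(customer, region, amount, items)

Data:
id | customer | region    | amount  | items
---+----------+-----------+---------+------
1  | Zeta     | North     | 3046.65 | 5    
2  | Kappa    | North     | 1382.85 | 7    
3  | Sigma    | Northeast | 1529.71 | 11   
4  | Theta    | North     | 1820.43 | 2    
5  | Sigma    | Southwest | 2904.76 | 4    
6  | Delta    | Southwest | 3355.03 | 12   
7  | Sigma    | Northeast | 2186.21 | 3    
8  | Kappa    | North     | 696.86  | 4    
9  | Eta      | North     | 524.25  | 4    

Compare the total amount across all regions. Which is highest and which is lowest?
SELECT region, SUM(amount)
FROM orders
GROUP BY region
ORDER BY SUM(amount)

All groups:
  Northeast: 3715.92
  Southwest: 6259.79
  North: 7471.04

Highest: North (7471.04)
Lowest: Northeast (3715.92)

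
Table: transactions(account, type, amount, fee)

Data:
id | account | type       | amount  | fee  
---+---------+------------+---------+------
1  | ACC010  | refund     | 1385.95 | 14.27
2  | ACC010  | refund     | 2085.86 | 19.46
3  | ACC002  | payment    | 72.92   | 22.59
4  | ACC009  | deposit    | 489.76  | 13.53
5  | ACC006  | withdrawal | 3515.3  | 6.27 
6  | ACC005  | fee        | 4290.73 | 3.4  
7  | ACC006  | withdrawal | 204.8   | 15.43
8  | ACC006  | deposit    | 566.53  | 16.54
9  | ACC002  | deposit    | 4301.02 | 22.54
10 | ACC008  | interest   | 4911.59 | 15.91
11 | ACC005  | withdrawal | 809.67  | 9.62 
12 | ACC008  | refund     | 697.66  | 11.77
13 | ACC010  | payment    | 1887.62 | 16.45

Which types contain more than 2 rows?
SELECT type, COUNT(*) as cnt
FROM transactions
GROUP BY type
HAVING COUNT(*) > 2

Result:
  deposit: 3
  refund: 3
  withdrawal: 3

Note: HAVING filters groups after aggregation, WHERE filters rows before.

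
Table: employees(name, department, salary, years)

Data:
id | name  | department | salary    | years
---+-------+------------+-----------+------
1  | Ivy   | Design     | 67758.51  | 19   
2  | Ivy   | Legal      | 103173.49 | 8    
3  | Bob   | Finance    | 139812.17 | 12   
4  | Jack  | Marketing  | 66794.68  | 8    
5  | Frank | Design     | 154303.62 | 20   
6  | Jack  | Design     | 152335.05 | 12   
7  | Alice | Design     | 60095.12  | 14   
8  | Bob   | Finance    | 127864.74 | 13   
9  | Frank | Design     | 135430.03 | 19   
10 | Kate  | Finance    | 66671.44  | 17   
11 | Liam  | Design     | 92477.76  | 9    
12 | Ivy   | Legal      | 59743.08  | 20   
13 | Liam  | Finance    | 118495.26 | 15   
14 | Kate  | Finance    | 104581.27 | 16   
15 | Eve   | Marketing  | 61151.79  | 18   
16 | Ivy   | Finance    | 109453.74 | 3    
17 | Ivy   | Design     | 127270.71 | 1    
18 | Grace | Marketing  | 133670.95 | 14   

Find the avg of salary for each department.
SELECT department, AVG(salary) as result
FROM employees
GROUP BY department

Result:
  Design: 112810.11
  Finance: 111146.44
  Legal: 81458.29
  Marketing: 87205.81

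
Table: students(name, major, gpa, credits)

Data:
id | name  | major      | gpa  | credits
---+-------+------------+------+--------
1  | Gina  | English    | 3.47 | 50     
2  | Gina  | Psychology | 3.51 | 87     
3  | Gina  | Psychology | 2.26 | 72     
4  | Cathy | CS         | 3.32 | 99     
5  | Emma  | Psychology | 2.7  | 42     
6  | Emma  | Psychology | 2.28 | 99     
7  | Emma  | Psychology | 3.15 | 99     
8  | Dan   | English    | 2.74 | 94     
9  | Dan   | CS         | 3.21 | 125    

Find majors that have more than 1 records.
SELECT major, COUNT(*) as cnt
FROM students
GROUP BY major
HAVING COUNT(*) > 1

Result:
  CS: 2
  English: 2
  Psychology: 5

Note: HAVING filters groups after aggregation, WHERE filters rows before.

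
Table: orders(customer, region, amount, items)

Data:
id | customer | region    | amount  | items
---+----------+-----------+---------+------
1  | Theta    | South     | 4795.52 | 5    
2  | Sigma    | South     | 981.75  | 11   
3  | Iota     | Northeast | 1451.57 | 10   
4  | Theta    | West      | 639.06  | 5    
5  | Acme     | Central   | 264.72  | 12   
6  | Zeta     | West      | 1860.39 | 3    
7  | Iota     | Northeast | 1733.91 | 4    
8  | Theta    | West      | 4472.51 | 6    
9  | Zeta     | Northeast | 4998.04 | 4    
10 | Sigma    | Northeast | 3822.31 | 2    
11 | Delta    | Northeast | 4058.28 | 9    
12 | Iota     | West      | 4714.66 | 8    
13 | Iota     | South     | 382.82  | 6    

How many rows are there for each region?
SELECT region, COUNT(*) as count
FROM orders
GROUP BY region

Result:
  Central: 1
  Northeast: 5
  South: 3
  West: 4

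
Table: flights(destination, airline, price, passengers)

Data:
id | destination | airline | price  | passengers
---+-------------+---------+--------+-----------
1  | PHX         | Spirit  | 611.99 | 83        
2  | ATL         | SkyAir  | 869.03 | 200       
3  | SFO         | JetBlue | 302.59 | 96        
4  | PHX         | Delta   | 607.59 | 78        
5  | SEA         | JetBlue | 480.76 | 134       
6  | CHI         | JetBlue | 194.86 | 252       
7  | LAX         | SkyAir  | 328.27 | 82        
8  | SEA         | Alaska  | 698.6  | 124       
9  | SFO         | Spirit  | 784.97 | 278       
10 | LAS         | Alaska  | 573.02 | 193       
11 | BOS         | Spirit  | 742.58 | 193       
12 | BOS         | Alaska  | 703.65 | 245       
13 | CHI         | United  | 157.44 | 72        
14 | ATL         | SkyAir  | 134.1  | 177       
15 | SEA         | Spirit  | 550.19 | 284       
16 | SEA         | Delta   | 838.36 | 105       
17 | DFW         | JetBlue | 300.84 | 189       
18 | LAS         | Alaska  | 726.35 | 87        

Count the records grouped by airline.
SELECT airline, COUNT(*) as count
FROM flights
GROUP BY airline

Result:
  Alaska: 4
  Delta: 2
  JetBlue: 4
  SkyAir: 3
  Spirit: 4
  United: 1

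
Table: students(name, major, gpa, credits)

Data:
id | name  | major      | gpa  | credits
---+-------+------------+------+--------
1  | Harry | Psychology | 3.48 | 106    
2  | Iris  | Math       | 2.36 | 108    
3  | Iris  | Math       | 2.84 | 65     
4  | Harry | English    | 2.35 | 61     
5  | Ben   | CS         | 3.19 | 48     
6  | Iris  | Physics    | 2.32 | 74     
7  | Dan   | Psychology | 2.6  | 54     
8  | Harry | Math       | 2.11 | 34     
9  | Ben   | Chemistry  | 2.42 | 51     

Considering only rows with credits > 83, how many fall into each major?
SELECT major, COUNT(*)
FROM students
WHERE credits > 83
GROUP BY major

Note: WHERE filters rows before grouping.

Result:
  Math: 1
  Psychology: 1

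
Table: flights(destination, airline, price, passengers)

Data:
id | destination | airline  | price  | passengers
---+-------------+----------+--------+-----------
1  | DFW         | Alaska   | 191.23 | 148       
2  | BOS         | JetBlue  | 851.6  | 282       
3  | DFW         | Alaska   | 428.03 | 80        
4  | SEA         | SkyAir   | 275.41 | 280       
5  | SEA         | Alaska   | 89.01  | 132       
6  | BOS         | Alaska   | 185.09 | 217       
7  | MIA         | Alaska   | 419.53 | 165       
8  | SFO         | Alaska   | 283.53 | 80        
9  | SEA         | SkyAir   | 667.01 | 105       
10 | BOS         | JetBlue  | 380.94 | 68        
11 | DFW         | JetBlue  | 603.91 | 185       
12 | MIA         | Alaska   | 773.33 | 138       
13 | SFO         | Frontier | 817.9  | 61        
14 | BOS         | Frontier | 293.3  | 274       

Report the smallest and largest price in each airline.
SELECT airline, MIN(price), MAX(price)
FROM flights
GROUP BY airline

Result:
  Alaska: min=89.01, max=773.33
  Frontier: min=293.30, max=817.90
  JetBlue: min=380.94, max=851.60
  SkyAir: min=275.41, max=667.01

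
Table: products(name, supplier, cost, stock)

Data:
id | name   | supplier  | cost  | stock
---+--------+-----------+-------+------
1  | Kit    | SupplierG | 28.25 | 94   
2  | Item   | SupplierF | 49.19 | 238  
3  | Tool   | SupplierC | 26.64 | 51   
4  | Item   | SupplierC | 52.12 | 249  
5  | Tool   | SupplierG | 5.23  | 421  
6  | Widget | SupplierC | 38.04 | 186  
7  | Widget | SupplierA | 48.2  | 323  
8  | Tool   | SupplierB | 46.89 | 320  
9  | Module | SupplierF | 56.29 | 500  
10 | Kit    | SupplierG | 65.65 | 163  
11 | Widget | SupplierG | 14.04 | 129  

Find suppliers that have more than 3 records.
SELECT supplier, COUNT(*) as cnt
FROM products
GROUP BY supplier
HAVING COUNT(*) > 3

Result:
  SupplierG: 4

Note: HAVING filters groups after aggregation, WHERE filters rows before.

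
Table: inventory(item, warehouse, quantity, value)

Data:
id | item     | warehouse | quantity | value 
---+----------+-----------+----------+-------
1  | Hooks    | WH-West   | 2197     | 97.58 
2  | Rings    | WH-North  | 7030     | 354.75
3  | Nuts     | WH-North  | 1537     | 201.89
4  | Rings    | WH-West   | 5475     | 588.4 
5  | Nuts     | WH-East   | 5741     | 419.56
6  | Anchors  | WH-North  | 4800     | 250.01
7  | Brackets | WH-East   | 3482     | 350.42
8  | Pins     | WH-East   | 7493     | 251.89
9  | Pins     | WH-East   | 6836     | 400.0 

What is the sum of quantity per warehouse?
SELECT warehouse, SUM(quantity) as result
FROM inventory
GROUP BY warehouse

Result:
  WH-East: 23552
  WH-North: 13367
  WH-West: 7672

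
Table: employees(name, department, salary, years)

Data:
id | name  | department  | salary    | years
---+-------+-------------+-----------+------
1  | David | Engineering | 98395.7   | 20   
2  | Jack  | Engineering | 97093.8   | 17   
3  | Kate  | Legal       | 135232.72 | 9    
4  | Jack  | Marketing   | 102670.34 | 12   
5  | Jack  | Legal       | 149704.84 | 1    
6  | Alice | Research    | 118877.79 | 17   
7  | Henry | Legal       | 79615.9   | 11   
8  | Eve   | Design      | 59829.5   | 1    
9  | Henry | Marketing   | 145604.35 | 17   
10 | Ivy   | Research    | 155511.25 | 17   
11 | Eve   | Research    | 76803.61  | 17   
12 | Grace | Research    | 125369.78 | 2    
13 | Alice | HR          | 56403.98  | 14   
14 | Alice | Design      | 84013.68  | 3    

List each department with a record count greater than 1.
SELECT department, COUNT(*) as cnt
FROM employees
GROUP BY department
HAVING COUNT(*) > 1

Result:
  Design: 2
  Engineering: 2
  Legal: 3
  Marketing: 2
  Research: 4

Note: HAVING filters groups after aggregation, WHERE filters rows before.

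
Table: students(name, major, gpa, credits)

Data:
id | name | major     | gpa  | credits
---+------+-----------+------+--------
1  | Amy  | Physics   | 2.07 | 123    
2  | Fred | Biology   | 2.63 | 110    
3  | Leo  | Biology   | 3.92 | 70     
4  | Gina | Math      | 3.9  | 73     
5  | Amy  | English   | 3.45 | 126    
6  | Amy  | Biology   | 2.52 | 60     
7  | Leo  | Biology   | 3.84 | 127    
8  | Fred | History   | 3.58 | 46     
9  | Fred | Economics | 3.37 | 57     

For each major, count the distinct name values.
SELECT major, COUNT(DISTINCT name)
FROM students
GROUP BY major

Result:
  Biology: 3 distinct
  Economics: 1 distinct
  English: 1 distinct
  History: 1 distinct
  Math: 1 distinct
  Physics: 1 distinct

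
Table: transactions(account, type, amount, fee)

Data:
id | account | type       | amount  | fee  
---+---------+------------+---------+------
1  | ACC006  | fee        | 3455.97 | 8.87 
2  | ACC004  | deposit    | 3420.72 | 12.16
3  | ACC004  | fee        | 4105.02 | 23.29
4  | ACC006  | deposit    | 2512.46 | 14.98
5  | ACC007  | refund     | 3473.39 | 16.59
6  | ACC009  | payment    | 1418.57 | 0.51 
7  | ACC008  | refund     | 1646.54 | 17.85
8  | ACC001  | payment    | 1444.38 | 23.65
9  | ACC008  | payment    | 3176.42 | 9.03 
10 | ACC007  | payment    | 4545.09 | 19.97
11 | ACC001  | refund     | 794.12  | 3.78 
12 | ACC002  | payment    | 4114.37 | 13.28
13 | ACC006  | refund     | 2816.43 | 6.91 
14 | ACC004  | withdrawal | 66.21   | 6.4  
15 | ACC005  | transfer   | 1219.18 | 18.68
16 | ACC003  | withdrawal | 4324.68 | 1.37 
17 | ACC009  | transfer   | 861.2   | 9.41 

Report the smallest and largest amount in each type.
SELECT type, MIN(amount), MAX(amount)
FROM transactions
GROUP BY type

Result:
  deposit: min=2512.46, max=3420.72
  fee: min=3455.97, max=4105.02
  payment: min=1418.57, max=4545.09
  refund: min=794.12, max=3473.39
  transfer: min=861.20, max=1219.18
  withdrawal: min=66.21, max=4324.68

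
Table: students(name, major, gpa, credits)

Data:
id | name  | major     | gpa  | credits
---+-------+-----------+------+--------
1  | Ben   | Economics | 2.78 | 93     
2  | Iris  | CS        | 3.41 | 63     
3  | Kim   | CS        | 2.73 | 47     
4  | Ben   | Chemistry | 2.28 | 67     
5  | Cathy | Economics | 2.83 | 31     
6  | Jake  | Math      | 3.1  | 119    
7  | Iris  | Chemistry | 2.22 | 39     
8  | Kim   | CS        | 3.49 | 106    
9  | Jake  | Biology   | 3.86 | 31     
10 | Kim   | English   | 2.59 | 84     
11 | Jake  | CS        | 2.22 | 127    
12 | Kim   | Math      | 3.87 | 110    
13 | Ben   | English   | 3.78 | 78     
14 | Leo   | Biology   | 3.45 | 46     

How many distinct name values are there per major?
SELECT major, COUNT(DISTINCT name)
FROM students
GROUP BY major

Result:
  Biology: 2 distinct
  CS: 3 distinct
  Chemistry: 2 distinct
  Economics: 2 distinct
  English: 2 distinct
  Math: 2 distinct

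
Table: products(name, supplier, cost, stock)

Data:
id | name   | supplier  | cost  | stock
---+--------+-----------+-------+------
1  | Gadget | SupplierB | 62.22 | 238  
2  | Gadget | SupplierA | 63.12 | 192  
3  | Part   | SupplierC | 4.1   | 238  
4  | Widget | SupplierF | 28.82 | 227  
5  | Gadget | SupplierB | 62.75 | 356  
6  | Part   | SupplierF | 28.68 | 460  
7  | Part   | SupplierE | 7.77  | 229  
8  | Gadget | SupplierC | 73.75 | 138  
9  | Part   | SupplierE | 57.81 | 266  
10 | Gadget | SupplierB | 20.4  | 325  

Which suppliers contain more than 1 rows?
SELECT supplier, COUNT(*) as cnt
FROM products
GROUP BY supplier
HAVING COUNT(*) > 1

Result:
  SupplierB: 3
  SupplierC: 2
  SupplierE: 2
  SupplierF: 2

Note: HAVING filters groups after aggregation, WHERE filters rows before.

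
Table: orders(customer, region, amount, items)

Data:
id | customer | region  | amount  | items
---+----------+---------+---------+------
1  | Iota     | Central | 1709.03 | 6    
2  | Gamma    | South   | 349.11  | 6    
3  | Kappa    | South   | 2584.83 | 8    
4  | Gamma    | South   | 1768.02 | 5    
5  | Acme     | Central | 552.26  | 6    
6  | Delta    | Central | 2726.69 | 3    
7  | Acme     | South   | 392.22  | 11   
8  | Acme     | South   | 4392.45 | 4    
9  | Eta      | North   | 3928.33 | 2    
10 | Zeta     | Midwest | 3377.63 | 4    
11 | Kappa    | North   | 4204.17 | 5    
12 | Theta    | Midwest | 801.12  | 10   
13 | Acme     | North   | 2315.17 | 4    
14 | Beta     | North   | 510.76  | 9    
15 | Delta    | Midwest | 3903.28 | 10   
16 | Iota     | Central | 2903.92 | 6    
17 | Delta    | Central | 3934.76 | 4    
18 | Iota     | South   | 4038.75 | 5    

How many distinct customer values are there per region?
SELECT region, COUNT(DISTINCT customer)
FROM orders
GROUP BY region

Result:
  Central: 3 distinct
  Midwest: 3 distinct
  North: 4 distinct
  South: 4 distinct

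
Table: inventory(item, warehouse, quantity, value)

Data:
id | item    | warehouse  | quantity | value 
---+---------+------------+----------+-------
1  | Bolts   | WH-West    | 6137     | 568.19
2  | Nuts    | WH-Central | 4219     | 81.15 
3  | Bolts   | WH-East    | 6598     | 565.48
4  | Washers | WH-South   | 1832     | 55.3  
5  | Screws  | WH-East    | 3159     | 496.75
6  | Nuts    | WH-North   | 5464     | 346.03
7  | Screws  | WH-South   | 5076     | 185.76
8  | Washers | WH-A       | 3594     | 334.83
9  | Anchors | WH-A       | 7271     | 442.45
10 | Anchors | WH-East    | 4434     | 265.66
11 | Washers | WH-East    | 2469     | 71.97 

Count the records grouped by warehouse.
SELECT warehouse, COUNT(*) as count
FROM inventory
GROUP BY warehouse

Result:
  WH-A: 2
  WH-Central: 1
  WH-East: 4
  WH-North: 1
  WH-South: 2
  WH-West: 1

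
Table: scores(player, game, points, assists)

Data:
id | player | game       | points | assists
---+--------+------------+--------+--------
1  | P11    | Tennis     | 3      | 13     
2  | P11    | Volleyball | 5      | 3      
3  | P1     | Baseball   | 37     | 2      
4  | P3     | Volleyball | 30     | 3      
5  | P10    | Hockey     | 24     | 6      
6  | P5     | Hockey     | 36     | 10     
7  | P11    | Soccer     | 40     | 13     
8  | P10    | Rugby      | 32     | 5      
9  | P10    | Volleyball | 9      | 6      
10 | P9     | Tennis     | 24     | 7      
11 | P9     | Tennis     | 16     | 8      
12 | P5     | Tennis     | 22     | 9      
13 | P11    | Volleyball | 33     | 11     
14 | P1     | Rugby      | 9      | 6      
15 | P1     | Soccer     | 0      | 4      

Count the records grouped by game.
SELECT game, COUNT(*) as count
FROM scores
GROUP BY game

Result:
  Baseball: 1
  Hockey: 2
  Rugby: 2
  Soccer: 2
  Tennis: 4
  Volleyball: 4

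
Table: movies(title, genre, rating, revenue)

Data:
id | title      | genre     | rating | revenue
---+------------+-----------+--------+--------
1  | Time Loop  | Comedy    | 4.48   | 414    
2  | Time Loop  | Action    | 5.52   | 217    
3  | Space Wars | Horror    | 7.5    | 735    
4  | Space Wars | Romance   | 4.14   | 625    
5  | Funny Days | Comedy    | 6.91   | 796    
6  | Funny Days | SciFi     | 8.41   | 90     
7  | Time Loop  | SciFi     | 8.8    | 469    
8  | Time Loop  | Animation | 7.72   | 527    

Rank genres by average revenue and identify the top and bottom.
SELECT genre, AVG(revenue)
FROM movies
GROUP BY genre
ORDER BY AVG(revenue)

All groups:
  Action: 217.00
  SciFi: 279.50
  Animation: 527.00
  Comedy: 605.00
  Romance: 625.00
  Horror: 735.00

Highest: Horror (735.00)
Lowest: Action (217.00)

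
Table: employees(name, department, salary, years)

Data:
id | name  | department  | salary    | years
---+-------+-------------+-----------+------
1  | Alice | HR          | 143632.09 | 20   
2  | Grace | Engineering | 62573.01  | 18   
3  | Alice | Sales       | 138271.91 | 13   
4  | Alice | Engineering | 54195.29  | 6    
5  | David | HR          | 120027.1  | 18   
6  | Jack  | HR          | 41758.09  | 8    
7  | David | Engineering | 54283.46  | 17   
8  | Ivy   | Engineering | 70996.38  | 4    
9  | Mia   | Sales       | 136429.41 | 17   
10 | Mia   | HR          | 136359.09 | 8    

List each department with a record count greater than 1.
SELECT department, COUNT(*) as cnt
FROM employees
GROUP BY department
HAVING COUNT(*) > 1

Result:
  Engineering: 4
  HR: 4
  Sales: 2

Note: HAVING filters groups after aggregation, WHERE filters rows before.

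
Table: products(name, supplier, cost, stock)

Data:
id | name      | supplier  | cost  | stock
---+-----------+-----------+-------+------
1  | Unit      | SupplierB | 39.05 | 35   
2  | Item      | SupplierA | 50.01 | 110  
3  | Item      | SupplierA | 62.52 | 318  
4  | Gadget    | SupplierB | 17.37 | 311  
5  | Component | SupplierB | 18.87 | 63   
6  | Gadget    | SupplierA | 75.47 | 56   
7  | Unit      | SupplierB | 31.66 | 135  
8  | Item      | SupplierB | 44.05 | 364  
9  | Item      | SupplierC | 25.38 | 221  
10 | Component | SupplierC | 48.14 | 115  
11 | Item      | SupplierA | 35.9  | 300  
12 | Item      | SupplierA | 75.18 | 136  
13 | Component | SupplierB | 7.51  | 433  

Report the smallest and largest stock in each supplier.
SELECT supplier, MIN(stock), MAX(stock)
FROM products
GROUP BY supplier

Result:
  SupplierA: min=56, max=318
  SupplierB: min=35, max=433
  SupplierC: min=115, max=221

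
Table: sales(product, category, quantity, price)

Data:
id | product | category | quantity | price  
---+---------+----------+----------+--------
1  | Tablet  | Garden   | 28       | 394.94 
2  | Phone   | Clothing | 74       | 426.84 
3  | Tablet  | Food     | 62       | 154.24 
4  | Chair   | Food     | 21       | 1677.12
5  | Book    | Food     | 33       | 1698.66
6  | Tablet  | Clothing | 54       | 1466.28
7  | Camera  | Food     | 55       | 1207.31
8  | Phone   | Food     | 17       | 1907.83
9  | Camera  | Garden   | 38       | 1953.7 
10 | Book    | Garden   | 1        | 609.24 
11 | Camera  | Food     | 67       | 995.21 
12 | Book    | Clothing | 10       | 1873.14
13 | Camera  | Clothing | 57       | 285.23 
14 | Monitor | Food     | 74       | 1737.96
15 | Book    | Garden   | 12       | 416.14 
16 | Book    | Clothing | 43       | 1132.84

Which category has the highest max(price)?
SELECT category, MAX(price) as val
FROM sales
GROUP BY category
ORDER BY val DESC
LIMIT 1

Result: Garden with max(price) = 1953.70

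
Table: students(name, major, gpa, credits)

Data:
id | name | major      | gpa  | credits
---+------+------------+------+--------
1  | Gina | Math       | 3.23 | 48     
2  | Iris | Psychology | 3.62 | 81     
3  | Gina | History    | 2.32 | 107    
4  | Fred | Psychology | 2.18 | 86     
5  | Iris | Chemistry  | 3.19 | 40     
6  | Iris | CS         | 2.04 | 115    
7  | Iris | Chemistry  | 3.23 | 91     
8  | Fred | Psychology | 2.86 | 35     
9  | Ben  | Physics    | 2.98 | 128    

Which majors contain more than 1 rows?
SELECT major, COUNT(*) as cnt
FROM students
GROUP BY major
HAVING COUNT(*) > 1

Result:
  Chemistry: 2
  Psychology: 3

Note: HAVING filters groups after aggregation, WHERE filters rows before.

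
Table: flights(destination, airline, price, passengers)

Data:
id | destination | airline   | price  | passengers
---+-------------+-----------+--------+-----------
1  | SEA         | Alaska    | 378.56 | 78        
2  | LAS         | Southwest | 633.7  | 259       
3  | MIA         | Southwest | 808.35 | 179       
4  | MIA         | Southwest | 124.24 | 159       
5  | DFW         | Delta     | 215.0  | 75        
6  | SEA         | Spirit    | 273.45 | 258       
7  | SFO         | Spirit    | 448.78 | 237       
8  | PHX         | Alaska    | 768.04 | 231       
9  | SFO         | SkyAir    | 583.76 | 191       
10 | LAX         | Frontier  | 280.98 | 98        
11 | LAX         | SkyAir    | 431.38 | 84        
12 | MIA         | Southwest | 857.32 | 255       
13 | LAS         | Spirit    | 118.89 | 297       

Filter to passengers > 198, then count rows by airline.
SELECT airline, COUNT(*)
FROM flights
WHERE passengers > 198
GROUP BY airline

Note: WHERE filters rows before grouping.

Result:
  Alaska: 1
  Southwest: 2
  Spirit: 3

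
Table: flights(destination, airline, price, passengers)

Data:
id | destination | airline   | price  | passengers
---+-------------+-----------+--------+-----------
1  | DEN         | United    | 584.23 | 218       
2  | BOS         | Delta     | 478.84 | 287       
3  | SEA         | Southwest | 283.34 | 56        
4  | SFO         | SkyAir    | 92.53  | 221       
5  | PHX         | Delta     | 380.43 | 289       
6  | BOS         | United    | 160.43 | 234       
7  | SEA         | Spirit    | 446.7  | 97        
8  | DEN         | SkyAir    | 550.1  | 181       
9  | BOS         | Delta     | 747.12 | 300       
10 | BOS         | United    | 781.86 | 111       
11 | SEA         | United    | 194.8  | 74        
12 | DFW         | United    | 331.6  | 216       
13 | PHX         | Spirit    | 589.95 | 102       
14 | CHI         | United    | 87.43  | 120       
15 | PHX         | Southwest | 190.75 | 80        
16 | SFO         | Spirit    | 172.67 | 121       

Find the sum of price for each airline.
SELECT airline, SUM(price) as result
FROM flights
GROUP BY airline

Result:
  Delta: 1606.39
  SkyAir: 642.63
  Southwest: 474.09
  Spirit: 1209.32
  United: 2140.35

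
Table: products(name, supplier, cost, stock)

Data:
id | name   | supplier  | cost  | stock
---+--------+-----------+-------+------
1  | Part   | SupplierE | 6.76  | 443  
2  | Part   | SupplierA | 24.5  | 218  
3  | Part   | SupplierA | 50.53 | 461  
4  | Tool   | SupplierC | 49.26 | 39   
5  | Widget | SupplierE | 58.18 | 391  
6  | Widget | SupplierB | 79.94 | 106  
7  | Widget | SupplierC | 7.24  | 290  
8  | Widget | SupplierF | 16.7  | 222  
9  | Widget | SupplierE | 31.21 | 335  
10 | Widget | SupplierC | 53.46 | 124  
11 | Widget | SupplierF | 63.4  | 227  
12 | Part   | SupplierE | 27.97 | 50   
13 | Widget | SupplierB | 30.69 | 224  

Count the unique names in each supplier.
SELECT supplier, COUNT(DISTINCT name)
FROM products
GROUP BY supplier

Result:
  SupplierA: 1 distinct
  SupplierB: 1 distinct
  SupplierC: 2 distinct
  SupplierE: 2 distinct
  SupplierF: 1 distinct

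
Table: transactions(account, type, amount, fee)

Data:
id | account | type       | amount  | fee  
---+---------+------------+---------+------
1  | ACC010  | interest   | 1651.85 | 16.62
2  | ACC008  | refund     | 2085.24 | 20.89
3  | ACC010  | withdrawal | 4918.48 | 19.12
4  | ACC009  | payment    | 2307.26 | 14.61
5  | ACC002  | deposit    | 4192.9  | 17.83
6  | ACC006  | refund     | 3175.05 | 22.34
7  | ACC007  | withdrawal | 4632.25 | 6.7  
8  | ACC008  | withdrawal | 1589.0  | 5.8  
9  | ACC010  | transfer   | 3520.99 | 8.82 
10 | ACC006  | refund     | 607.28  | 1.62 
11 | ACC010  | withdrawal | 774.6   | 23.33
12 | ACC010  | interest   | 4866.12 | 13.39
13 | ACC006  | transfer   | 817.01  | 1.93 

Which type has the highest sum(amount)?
SELECT type, SUM(amount) as val
FROM transactions
GROUP BY type
ORDER BY val DESC
LIMIT 1

Result: withdrawal with sum(amount) = 11914.33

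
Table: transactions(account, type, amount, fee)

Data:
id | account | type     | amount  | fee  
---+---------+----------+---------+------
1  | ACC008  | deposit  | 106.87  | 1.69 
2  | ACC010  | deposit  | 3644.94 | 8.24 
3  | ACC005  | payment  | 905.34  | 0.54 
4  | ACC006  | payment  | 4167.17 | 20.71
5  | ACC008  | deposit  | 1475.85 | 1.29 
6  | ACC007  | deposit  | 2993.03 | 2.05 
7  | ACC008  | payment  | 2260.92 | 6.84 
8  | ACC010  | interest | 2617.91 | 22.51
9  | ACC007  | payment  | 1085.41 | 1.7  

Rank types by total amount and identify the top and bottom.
SELECT type, SUM(amount)
FROM transactions
GROUP BY type
ORDER BY SUM(amount)

All groups:
  interest: 2617.91
  deposit: 8220.69
  payment: 8418.84

Highest: payment (8418.84)
Lowest: interest (2617.91)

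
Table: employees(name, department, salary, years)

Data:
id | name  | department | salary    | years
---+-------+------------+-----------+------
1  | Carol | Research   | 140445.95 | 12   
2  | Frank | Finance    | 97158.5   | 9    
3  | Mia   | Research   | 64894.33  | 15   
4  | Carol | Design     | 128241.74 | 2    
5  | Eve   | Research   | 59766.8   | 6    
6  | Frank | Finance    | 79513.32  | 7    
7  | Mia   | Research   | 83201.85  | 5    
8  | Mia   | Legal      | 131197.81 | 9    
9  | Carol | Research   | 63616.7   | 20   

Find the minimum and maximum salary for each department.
SELECT department, MIN(salary), MAX(salary)
FROM employees
GROUP BY department

Result:
  Design: min=128241.74, max=128241.74
  Finance: min=79513.32, max=97158.50
  Legal: min=131197.81, max=131197.81
  Research: min=59766.80, max=140445.95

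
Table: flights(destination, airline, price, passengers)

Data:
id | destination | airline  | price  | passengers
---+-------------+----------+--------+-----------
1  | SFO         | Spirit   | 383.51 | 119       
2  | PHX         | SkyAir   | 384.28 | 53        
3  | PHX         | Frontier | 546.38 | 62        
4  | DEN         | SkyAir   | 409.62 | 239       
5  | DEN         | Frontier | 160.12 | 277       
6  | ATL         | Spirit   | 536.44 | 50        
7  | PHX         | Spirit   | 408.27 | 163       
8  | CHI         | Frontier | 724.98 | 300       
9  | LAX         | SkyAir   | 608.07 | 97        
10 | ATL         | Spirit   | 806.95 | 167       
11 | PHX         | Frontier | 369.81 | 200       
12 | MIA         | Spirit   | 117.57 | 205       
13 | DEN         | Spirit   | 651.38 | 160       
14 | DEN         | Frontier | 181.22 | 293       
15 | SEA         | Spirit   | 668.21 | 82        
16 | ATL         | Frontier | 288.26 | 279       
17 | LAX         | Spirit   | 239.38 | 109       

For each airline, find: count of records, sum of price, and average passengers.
SELECT airline,
       COUNT(*) as cnt,
       SUM(price) as total_price,
       AVG(passengers) as avg_passengers
FROM flights
GROUP BY airline

Result:
  Frontier: 6 records, 2270.77 total price, 235.17 avg passengers
  SkyAir: 3 records, 1401.97 total price, 129.67 avg passengers
  Spirit: 8 records, 3811.71 total price, 131.88 avg passengers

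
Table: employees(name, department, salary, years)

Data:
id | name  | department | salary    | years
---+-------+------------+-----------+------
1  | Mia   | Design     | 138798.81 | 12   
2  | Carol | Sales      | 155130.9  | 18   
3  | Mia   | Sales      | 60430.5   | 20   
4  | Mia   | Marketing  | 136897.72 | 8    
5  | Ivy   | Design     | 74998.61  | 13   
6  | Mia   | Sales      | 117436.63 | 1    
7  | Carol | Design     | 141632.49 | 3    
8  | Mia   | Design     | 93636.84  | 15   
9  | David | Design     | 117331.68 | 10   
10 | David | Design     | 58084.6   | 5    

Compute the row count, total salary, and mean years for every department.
SELECT department,
       COUNT(*) as cnt,
       SUM(salary) as total_salary,
       AVG(years) as avg_years
FROM employees
GROUP BY department

Result:
  Design: 6 records, 624483.03 total salary, 9.67 avg years
  Marketing: 1 records, 136897.72 total salary, 8.00 avg years
  Sales: 3 records, 332998.03 total salary, 13.00 avg years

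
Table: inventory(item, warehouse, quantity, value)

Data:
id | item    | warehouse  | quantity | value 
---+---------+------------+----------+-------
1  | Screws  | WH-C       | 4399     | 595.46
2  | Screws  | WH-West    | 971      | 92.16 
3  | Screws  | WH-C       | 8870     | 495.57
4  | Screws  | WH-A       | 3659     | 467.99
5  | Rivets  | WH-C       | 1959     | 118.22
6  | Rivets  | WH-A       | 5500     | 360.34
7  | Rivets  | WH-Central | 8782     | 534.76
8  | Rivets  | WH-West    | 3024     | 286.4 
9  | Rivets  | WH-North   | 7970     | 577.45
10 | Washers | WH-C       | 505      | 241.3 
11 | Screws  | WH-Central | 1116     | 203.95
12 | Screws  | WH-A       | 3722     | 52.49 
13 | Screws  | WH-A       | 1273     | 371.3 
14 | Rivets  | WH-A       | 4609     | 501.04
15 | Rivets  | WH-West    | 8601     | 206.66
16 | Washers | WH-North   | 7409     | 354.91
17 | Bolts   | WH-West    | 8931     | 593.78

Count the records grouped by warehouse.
SELECT warehouse, COUNT(*) as count
FROM inventory
GROUP BY warehouse

Result:
  WH-A: 5
  WH-C: 4
  WH-Central: 2
  WH-North: 2
  WH-West: 4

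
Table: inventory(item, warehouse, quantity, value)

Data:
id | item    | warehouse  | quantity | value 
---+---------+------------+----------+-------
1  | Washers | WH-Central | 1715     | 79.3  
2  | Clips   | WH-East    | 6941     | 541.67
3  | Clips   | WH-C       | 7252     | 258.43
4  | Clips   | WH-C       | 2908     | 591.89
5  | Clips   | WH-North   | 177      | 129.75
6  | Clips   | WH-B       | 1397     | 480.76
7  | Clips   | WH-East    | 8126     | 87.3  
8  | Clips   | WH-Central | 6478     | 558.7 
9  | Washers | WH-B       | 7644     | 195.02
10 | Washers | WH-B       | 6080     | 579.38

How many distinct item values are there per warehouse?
SELECT warehouse, COUNT(DISTINCT item)
FROM inventory
GROUP BY warehouse

Result:
  WH-B: 2 distinct
  WH-C: 1 distinct
  WH-Central: 2 distinct
  WH-East: 1 distinct
  WH-North: 1 distinct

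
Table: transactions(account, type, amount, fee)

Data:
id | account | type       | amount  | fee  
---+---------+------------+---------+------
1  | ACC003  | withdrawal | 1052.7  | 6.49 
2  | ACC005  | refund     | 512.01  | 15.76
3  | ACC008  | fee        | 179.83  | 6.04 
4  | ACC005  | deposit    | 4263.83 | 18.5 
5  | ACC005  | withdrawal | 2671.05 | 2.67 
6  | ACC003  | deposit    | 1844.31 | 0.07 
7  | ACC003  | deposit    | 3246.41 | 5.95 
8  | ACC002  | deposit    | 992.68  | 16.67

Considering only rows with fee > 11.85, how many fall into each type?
SELECT type, COUNT(*)
FROM transactions
WHERE fee > 11.85
GROUP BY type

Note: WHERE filters rows before grouping.

Result:
  deposit: 2
  refund: 1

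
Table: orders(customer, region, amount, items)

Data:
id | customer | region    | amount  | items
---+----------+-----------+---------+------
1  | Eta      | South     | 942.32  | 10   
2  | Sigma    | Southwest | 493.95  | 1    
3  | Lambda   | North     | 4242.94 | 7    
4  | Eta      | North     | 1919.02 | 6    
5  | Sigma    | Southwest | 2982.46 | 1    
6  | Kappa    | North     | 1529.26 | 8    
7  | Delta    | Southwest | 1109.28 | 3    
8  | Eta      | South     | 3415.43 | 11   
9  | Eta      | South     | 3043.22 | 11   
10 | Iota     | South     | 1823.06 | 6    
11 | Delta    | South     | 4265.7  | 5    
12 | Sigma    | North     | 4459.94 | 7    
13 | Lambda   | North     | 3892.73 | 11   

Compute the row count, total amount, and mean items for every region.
SELECT region,
       COUNT(*) as cnt,
       SUM(amount) as total_amount,
       AVG(items) as avg_items
FROM orders
GROUP BY region

Result:
  North: 5 records, 16043.89 total amount, 7.80 avg items
  South: 5 records, 13489.73 total amount, 8.60 avg items
  Southwest: 3 records, 4585.69 total amount, 1.67 avg items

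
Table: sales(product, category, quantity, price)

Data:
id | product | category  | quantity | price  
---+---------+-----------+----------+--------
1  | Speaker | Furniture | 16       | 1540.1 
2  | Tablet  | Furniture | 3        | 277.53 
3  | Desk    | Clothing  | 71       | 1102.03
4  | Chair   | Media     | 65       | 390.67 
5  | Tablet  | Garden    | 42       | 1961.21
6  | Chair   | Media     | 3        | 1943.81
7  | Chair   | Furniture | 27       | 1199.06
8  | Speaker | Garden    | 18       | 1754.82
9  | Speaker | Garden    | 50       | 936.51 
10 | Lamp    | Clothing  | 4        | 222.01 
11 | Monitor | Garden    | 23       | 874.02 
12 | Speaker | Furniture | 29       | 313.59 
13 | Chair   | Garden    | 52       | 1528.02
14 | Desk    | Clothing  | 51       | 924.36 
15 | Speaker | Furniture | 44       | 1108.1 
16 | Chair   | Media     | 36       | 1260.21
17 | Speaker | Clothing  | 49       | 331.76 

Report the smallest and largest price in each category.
SELECT category, MIN(price), MAX(price)
FROM sales
GROUP BY category

Result:
  Clothing: min=222.01, max=1102.03
  Furniture: min=277.53, max=1540.10
  Garden: min=874.02, max=1961.21
  Media: min=390.67, max=1943.81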